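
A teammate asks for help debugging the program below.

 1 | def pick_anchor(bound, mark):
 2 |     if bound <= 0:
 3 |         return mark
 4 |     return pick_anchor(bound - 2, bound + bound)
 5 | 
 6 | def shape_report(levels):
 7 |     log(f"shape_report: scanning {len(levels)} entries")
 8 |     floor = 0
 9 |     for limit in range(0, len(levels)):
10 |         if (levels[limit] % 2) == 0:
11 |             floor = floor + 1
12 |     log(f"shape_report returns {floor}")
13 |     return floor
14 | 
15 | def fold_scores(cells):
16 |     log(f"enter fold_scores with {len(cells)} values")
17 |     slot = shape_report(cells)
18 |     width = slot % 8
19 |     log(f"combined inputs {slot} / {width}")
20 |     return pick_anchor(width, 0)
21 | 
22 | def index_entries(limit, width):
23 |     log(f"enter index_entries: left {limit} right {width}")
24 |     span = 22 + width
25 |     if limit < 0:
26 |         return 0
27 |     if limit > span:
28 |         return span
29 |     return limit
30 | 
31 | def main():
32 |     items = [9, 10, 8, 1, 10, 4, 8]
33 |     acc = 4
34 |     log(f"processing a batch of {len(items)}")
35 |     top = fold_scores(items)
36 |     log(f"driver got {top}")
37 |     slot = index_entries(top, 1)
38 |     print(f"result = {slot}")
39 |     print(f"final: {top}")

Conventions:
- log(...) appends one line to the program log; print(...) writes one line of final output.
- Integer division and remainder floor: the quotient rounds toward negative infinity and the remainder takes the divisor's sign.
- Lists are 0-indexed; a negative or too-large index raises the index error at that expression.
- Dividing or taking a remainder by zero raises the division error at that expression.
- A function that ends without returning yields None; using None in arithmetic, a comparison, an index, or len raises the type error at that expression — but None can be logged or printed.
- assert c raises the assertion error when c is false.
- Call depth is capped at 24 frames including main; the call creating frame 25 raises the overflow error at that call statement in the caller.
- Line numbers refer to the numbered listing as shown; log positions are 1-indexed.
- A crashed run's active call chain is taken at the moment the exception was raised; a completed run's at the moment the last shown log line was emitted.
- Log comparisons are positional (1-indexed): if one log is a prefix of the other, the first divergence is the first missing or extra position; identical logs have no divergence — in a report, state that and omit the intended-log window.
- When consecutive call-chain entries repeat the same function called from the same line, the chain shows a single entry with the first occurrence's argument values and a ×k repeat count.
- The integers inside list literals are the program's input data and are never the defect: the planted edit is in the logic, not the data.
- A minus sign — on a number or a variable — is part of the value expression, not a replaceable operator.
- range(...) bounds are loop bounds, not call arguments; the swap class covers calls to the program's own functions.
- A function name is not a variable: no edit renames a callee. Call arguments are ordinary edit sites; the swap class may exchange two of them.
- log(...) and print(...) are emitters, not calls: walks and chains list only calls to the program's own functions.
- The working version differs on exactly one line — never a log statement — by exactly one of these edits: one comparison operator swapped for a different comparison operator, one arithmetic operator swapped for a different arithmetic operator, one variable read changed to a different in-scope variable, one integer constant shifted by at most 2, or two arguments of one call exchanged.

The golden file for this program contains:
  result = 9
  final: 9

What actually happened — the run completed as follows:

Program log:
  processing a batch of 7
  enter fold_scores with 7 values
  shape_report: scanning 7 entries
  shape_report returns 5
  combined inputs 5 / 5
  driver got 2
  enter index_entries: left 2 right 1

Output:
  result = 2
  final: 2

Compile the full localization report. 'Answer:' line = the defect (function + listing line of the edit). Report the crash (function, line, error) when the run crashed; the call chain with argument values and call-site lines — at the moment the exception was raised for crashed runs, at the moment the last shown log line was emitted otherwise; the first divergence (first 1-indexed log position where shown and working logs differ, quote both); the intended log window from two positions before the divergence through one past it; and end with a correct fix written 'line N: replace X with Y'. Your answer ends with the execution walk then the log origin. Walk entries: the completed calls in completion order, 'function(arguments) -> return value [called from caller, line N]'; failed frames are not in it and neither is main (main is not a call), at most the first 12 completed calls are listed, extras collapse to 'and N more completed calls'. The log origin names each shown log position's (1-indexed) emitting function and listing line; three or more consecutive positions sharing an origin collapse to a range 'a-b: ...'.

Answer: the defect is in pick_anchor at line 4.
The tell: The earliest visible damage is log position 6 — 'driver got 2' rather than the intended 'driver got 9'.
Call chain: main -> index_entries(2, 1) (called at line 37).
First divergence: position 6 — shown 'driver got 2', intended 'driver got 9'.
Intended log window:
  4: shape_report returns 5
  5: combined inputs 5 / 5
  6: driver got 9
  7: enter index_entries: left 9 right 1
Execution walk:
  shape_report([9, 10, 8, 1, 10, 4, 8]) -> 5  [called from fold_scores, line 17]
  pick_anchor(-1, 2) -> 2  [called from pick_anchor, line 4]
  pick_anchor(1, 6) -> 2  [called from pick_anchor, line 4]
  pick_anchor(3, 10) -> 2  [called from pick_anchor, line 4]
  pick_anchor(5, 0) -> 2  [called from fold_scores, line 20]
  fold_scores([9, 10, 8, 1, 10, 4, 8]) -> 2  [called from main, line 35]
  index_entries(2, 1) -> 2  [called from main, line 37]
Log line origins:
  1 — main, line 34
  2 — fold_scores, line 16
  3 — shape_report, line 7
  4 — shape_report, line 12
  5 — fold_scores, line 19
  6 — main, line 36
  7 — index_entries, line 23
A correct fix: line 4: replace `bound + bound` with `mark + bound`.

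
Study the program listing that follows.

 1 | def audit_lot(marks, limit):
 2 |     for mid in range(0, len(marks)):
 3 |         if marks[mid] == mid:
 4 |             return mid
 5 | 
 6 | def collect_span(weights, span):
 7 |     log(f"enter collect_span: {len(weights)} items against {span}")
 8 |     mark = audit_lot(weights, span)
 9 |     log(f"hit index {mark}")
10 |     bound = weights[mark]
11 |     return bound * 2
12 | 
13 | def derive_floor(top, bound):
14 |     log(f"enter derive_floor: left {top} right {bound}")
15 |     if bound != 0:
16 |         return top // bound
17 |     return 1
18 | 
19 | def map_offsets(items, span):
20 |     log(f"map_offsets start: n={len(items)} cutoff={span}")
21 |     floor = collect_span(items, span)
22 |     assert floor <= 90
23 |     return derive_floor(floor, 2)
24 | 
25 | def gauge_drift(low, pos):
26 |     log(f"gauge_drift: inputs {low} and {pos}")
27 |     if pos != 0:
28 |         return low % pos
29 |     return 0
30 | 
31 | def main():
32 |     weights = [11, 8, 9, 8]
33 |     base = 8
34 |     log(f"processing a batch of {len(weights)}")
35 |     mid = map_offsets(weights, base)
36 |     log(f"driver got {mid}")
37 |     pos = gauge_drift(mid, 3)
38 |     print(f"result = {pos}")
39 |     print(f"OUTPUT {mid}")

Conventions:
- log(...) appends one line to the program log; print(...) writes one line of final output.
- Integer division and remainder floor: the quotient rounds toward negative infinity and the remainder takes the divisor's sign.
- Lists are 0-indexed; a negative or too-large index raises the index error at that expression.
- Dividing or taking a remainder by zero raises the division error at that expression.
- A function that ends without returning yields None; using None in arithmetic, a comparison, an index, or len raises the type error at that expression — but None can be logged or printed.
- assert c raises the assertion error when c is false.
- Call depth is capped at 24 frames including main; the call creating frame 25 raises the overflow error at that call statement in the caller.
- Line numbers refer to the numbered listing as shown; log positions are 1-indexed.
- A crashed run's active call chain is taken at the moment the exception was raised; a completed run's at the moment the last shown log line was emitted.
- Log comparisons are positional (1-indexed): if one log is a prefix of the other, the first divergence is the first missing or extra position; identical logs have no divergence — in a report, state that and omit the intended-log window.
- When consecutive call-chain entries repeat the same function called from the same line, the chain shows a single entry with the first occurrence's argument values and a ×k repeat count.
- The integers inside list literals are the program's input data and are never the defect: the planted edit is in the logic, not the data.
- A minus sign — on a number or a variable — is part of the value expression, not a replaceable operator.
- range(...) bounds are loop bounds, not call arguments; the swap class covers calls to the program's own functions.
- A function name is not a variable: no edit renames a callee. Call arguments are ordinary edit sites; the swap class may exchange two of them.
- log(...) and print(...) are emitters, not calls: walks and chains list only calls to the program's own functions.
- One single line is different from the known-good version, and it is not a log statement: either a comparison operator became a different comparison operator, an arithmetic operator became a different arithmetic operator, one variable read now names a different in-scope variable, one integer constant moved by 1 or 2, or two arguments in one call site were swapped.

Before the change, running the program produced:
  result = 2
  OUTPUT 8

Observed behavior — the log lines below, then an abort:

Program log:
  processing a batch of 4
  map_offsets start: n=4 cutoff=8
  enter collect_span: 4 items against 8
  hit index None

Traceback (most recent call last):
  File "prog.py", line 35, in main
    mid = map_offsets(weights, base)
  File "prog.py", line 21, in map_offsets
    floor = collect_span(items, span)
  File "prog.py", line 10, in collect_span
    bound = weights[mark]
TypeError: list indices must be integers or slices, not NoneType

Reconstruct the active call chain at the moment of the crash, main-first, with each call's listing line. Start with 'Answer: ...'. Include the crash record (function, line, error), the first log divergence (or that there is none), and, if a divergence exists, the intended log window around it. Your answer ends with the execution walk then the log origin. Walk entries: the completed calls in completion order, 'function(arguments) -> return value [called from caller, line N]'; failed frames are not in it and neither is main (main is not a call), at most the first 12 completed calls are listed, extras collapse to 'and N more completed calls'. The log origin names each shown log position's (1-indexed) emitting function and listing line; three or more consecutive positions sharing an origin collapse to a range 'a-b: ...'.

Answer: main -> map_offsets (called at line 35) -> collect_span (called at line 21).
Key observation: The earliest visible damage is log position 4 — 'hit index None' rather than the intended 'hit index 1'.
Crash: collect_span, line 10, TypeError.
First divergence: position 4 — shown 'hit index None', intended 'hit index 1'.
Intended log window:
  2: map_offsets start: n=4 cutoff=8
  3: enter collect_span: 4 items against 8
  4: hit index 1
  5: enter derive_floor: left 16 right 2
Execution walk:
  audit_lot([11, 8, 9, 8], 8) -> None  [called from collect_span, line 8]
Log line origins:
  1: emitted by main (line 34)
  2: emitted by map_offsets (line 20)
  3: emitted by collect_span (line 7)
  4: emitted by collect_span (line 9)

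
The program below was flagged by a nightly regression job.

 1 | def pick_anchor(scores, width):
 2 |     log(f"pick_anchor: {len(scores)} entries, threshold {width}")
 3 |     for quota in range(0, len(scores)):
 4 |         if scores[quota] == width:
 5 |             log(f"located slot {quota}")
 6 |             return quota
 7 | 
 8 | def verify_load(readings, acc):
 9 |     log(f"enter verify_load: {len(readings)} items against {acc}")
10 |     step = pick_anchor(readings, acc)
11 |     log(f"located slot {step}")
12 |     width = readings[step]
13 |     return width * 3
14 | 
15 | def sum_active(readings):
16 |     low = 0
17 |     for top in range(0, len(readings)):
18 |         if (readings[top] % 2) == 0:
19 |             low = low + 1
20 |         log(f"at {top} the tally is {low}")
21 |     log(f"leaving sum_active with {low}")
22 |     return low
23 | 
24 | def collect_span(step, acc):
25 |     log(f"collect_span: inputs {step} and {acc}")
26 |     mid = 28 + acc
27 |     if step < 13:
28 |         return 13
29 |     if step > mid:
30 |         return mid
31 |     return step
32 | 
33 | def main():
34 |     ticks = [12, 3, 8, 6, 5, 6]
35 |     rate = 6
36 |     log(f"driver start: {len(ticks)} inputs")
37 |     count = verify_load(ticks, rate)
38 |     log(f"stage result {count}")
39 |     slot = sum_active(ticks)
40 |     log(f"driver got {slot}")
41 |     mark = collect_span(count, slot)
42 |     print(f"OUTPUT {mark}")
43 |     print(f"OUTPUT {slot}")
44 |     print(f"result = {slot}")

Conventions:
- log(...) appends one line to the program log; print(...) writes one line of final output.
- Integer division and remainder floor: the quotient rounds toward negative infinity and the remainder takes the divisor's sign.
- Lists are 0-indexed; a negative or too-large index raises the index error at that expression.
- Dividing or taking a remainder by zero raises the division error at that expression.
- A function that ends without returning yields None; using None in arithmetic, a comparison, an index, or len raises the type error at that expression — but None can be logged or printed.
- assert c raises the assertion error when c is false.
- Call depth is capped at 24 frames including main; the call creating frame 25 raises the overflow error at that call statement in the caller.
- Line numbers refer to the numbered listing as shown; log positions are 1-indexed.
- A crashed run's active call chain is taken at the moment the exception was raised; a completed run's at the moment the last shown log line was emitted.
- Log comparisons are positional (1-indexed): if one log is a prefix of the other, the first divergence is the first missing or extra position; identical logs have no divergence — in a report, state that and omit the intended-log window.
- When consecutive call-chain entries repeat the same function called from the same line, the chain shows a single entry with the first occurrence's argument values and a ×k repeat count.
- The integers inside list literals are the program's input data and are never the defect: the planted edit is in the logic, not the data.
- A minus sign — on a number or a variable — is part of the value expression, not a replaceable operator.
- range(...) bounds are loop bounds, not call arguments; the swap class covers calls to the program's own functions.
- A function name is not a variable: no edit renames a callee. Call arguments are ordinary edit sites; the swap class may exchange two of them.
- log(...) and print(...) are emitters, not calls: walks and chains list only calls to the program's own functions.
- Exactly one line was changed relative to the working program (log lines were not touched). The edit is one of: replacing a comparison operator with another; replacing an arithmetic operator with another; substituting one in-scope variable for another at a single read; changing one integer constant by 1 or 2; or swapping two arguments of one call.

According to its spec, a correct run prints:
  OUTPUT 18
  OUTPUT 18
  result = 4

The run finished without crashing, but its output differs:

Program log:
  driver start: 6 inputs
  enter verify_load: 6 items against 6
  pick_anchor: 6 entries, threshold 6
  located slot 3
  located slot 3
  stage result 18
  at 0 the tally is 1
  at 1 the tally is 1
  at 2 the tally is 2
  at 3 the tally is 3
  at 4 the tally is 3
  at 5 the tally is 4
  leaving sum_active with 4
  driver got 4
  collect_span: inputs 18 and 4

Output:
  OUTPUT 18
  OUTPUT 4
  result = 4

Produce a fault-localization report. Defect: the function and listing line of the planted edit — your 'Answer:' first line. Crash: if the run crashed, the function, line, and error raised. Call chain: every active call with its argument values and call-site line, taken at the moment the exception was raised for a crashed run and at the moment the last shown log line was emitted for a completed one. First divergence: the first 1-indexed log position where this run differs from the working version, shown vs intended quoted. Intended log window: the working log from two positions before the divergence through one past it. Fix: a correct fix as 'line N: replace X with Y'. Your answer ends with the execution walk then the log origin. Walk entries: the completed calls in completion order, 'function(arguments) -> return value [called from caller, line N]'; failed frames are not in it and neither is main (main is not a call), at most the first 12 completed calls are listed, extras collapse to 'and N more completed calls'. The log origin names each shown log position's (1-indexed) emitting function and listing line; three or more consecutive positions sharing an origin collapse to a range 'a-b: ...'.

Answer: the defect is in main at line 43.
Key observation: The two runs log identically and part ways only at the printed values.
Call chain: main -> collect_span(18, 4) (called at line 41).
First divergence: none — the logs agree in full.
Execution walk:
  pick_anchor([12, 3, 8, 6, 5, 6], 6) -> 3  [called from verify_load, line 10]
  verify_load([12, 3, 8, 6, 5, 6], 6) -> 18  [called from main, line 37]
  sum_active([12, 3, 8, 6, 5, 6]) -> 4  [called from main, line 39]
  collect_span(18, 4) -> 18  [called from main, line 41]
Origin of each log line:
  1: from main, line 36
  2: from verify_load, line 9
  3: from pick_anchor, line 2
  4: from pick_anchor, line 5
  5: from verify_load, line 11
  6: from main, line 38
  7-12: from sum_active, line 20
  13: from sum_active, line 21
  14: from main, line 40
  15: from collect_span, line 25
A correct fix: line 43: replace `slot` with `count`.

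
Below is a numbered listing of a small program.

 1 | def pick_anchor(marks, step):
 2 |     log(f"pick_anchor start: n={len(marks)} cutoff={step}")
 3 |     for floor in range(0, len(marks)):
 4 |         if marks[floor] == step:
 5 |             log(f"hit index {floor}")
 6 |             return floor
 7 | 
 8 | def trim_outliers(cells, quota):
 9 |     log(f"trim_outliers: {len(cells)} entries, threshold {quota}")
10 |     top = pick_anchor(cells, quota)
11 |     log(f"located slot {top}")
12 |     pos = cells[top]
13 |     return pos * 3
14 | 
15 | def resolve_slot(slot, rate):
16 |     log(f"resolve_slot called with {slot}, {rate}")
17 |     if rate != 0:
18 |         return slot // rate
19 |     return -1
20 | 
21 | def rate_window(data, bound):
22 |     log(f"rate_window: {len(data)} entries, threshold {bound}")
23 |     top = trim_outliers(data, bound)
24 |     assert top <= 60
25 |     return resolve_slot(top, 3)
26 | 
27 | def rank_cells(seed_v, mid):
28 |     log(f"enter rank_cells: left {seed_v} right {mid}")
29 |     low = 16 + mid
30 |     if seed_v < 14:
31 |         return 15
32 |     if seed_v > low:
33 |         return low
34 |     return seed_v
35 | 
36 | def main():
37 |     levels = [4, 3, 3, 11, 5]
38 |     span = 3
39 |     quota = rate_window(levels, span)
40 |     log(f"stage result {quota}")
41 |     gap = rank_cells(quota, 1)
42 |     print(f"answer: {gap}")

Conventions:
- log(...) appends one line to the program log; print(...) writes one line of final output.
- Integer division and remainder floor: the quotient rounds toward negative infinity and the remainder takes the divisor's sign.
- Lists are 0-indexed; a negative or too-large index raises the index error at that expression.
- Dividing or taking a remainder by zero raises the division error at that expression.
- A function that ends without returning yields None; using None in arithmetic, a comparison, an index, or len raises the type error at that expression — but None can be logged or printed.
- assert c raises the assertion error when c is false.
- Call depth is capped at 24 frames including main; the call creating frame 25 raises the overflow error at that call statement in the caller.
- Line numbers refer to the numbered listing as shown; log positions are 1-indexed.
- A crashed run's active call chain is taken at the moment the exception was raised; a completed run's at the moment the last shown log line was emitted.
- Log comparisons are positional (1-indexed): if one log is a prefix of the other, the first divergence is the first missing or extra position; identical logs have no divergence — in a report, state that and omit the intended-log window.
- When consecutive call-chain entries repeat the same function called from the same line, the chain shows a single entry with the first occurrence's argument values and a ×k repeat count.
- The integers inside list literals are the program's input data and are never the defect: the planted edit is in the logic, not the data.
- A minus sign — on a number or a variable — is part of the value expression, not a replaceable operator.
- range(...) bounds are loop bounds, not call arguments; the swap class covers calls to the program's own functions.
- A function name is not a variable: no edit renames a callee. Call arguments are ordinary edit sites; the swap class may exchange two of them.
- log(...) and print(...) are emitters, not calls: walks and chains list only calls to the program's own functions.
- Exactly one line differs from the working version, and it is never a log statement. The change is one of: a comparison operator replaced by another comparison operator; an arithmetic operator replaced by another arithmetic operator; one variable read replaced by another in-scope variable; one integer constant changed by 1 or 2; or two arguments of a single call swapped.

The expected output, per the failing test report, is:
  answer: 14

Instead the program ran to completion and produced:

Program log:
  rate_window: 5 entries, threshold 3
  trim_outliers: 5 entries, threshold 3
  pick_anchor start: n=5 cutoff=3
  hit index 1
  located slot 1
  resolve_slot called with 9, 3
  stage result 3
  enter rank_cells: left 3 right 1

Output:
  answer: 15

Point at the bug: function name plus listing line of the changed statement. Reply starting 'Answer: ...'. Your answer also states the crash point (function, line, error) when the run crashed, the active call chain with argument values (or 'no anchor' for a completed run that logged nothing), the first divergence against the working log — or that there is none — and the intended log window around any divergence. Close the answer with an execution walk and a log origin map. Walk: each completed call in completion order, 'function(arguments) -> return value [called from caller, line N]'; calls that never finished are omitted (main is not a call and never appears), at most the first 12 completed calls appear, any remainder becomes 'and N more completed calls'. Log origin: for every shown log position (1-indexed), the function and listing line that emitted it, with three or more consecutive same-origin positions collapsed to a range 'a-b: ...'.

Answer: the defect is in rank_cells at line 31.
The tell: Log streams are identical — the defect surfaces only in the printed output.
Call chain: main -> rank_cells(3, 1) (called at line 41).
First divergence: none — the logs agree in full.
Execution walk:
  pick_anchor([4, 3, 3, 11, 5], 3) -> 1  [called from trim_outliers, line 10]
  trim_outliers([4, 3, 3, 11, 5], 3) -> 9  [called from rate_window, line 23]
  resolve_slot(9, 3) -> 3  [called from rate_window, line 25]
  rate_window([4, 3, 3, 11, 5], 3) -> 3  [called from main, line 39]
  rank_cells(3, 1) -> 15  [called from main, line 41]
Origin of each log line:
  1 — rate_window, line 22
  2 — trim_outliers, line 9
  3 — pick_anchor, line 2
  4 — pick_anchor, line 5
  5 — trim_outliers, line 11
  6 — resolve_slot, line 16
  7 — main, line 40
  8 — rank_cells, line 28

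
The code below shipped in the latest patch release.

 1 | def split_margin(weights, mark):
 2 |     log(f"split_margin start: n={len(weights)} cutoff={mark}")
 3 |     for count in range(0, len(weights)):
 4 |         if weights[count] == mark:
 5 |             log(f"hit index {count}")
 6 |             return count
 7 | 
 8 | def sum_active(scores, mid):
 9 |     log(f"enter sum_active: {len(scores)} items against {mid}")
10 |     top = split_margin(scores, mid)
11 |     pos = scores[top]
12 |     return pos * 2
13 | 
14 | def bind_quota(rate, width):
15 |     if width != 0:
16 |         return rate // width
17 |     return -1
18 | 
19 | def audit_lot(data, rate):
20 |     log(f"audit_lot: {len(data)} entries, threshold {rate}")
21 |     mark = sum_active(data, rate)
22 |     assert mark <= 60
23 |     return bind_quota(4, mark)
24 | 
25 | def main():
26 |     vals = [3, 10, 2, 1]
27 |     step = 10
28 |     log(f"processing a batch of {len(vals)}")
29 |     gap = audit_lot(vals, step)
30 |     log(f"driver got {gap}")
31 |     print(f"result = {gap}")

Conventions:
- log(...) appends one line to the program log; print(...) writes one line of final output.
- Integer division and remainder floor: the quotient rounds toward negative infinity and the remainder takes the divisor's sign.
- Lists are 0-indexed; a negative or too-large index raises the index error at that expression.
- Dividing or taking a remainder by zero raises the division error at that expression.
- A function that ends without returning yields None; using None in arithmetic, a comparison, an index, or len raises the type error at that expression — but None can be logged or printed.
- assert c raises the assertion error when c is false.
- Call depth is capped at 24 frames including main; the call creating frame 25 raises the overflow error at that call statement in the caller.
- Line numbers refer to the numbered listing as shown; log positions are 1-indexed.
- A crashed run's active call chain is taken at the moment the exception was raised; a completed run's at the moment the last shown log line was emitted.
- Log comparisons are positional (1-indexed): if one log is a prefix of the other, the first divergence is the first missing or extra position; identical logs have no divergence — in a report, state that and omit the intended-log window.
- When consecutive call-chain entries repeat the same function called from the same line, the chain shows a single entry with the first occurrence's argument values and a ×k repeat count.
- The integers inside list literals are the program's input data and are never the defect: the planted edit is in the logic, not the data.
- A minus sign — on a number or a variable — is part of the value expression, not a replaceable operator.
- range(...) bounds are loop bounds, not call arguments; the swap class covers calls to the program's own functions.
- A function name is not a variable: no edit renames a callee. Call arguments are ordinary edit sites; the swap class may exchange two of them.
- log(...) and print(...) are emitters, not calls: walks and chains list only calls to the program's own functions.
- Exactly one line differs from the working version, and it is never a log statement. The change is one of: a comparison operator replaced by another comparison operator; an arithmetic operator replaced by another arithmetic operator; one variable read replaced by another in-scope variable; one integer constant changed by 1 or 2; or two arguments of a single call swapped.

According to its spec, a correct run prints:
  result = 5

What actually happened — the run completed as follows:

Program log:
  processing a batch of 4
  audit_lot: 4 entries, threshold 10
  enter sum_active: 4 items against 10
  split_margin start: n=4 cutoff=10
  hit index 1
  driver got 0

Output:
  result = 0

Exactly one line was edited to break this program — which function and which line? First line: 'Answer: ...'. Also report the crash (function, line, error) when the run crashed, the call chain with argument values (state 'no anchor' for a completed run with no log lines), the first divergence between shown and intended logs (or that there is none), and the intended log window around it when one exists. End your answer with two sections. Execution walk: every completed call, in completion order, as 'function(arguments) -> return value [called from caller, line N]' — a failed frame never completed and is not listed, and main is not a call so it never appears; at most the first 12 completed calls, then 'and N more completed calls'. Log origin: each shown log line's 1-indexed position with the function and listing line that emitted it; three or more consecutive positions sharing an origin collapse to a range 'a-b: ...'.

Answer: the defect is in audit_lot at line 23.
Key fact: The log first diverges at position 6: the faulty run prints 'driver got 0' where the working version prints 'driver got 5'.
Call chain: main.
First divergence: position 6 — shown 'driver got 0', intended 'driver got 5'.
Intended log window:
  4: split_margin start: n=4 cutoff=10
  5: hit index 1
  6: driver got 5
Execution walk:
  split_margin([3, 10, 2, 1], 10) -> 1  [called from sum_active, line 10]
  sum_active([3, 10, 2, 1], 10) -> 20  [called from audit_lot, line 21]
  bind_quota(4, 20) -> 0  [called from audit_lot, line 23]
  audit_lot([3, 10, 2, 1], 10) -> 0  [called from main, line 29]
Log origin:
  1 — main, line 28
  2 — audit_lot, line 20
  3 — sum_active, line 9
  4 — split_margin, line 2
  5 — split_margin, line 5
  6 — main, line 30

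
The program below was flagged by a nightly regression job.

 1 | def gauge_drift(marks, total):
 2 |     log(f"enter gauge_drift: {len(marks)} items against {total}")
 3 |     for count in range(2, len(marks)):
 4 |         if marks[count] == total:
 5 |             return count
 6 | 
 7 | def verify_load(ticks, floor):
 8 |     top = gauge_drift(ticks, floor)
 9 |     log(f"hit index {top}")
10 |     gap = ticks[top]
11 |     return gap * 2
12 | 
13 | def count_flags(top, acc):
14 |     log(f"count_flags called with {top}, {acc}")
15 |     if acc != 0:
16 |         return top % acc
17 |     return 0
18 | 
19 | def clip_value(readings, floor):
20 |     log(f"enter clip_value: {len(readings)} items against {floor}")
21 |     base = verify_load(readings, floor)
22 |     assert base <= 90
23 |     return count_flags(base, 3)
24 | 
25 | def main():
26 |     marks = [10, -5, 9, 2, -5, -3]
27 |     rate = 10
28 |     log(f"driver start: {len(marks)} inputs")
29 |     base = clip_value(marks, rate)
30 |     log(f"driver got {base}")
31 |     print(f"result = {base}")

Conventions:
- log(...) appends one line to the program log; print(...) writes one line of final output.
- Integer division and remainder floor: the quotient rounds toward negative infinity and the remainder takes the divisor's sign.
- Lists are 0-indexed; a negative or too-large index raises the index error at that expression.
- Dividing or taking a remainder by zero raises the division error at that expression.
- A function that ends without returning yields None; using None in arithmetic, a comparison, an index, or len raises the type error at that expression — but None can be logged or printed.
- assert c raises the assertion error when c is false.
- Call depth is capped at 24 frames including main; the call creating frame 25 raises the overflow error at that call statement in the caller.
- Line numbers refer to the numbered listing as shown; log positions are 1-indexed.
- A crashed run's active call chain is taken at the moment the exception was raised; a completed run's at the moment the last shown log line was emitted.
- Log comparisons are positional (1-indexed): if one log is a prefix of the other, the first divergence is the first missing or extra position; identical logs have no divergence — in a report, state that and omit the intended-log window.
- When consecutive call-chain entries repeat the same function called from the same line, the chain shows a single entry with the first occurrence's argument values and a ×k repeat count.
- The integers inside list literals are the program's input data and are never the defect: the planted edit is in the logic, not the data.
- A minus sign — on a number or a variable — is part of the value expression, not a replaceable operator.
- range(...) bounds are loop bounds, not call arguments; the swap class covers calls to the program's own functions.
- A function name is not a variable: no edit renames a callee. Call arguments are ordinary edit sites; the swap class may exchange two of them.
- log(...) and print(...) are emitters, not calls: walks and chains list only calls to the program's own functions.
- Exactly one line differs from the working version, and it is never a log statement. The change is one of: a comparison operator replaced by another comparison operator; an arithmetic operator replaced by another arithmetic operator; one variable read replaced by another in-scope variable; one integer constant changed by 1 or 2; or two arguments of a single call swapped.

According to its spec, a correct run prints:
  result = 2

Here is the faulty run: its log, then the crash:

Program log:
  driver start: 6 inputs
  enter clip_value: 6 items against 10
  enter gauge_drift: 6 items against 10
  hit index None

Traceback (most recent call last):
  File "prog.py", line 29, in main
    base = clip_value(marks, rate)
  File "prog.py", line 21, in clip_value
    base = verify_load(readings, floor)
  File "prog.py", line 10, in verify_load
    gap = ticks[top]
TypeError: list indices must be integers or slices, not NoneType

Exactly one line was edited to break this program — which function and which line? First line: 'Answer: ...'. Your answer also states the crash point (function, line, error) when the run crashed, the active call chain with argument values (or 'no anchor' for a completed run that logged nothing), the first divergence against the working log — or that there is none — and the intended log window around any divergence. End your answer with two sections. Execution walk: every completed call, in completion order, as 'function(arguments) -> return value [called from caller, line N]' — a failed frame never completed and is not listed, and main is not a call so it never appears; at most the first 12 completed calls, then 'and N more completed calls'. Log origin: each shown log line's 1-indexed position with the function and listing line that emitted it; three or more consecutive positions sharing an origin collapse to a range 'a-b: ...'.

Answer: the defect is in gauge_drift at line 3.
Core observation: Everything matches until log position 4, which reads 'hit index None' in place of 'hit index 0'.
Crash: verify_load, line 10, TypeError.
Call chain: main -> clip_value([10, -5, 9, 2, -5, -3], 10) (called at line 29) -> verify_load([10, -5, 9, 2, -5, -3], 10) (called at line 21).
First divergence: position 4; shown 'hit index None' vs intended 'hit index 0'.
Intended log window:
  2: enter clip_value: 6 items against 10
  3: enter gauge_drift: 6 items against 10
  4: hit index 0
  5: count_flags called with 20, 3
Execution walk:
  gauge_drift([10, -5, 9, 2, -5, -3], 10) -> None  [called from verify_load, line 8]
Log origins:
  1: emitted by main (line 28)
  2: emitted by clip_value (line 20)
  3: emitted by gauge_drift (line 2)
  4: emitted by verify_load (line 9)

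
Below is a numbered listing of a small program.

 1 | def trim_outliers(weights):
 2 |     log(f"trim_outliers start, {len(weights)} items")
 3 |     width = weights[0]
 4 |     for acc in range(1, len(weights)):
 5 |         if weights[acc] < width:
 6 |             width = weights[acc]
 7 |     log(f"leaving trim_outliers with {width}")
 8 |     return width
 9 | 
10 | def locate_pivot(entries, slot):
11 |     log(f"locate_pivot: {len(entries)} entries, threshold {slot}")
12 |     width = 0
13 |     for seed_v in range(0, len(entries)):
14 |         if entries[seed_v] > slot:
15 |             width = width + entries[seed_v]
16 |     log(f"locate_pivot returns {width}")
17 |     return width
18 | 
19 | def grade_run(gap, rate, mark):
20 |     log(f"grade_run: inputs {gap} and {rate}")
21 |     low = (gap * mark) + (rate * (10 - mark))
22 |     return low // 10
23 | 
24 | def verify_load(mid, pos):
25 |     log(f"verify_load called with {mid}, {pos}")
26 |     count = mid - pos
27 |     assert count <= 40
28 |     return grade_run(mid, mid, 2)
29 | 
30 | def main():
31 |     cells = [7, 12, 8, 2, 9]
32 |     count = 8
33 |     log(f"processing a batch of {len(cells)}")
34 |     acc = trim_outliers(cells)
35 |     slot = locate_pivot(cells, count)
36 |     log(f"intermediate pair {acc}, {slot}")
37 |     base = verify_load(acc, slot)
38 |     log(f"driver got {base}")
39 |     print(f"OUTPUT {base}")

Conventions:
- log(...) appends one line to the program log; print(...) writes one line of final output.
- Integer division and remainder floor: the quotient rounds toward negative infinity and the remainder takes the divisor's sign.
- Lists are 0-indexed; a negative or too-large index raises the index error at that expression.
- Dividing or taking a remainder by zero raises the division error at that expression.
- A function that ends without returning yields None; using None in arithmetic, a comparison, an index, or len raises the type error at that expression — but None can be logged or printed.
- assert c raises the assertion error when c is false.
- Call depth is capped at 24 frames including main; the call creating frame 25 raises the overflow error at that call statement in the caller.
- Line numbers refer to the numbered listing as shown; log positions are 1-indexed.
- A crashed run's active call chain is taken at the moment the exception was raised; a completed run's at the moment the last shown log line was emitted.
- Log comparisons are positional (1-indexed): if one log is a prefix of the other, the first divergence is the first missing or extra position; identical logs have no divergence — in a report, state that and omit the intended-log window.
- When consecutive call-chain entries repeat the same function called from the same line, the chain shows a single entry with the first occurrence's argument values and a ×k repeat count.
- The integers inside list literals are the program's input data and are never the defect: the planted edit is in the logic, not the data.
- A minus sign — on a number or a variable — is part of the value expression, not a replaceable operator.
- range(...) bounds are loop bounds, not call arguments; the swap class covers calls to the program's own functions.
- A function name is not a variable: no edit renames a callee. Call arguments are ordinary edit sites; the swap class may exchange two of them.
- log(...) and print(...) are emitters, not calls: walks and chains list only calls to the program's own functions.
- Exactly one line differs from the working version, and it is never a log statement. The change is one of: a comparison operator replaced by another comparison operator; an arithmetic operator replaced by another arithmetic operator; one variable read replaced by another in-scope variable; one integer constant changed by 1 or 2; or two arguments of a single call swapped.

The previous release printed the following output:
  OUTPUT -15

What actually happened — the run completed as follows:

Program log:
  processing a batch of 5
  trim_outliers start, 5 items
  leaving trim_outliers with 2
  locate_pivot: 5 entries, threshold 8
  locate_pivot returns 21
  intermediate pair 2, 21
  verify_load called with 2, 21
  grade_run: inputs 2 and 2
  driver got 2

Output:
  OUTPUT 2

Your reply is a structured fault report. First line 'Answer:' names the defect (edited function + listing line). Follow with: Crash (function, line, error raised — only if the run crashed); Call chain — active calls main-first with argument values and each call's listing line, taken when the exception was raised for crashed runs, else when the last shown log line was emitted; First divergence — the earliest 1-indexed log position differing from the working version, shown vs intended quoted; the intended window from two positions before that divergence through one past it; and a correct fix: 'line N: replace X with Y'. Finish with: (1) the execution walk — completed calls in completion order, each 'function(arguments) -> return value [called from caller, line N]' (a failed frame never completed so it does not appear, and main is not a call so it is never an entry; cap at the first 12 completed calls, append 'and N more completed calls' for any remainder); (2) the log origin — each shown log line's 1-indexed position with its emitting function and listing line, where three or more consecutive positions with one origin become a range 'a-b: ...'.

Answer: the defect is in verify_load at line 28.
The tell: The earliest visible damage is log position 8 — 'grade_run: inputs 2 and 2' rather than the intended 'grade_run: inputs 2 and -19'.
Call chain: main.
First divergence: position 8 — shown 'grade_run: inputs 2 and 2', intended 'grade_run: inputs 2 and -19'.
Intended log window:
  6: intermediate pair 2, 21
  7: verify_load called with 2, 21
  8: grade_run: inputs 2 and -19
  9: driver got -15
Execution walk:
  trim_outliers([7, 12, 8, 2, 9]) -> 2  [called from main, line 34]
  locate_pivot([7, 12, 8, 2, 9], 8) -> 21  [called from main, line 35]
  grade_run(2, 2, 2) -> 2  [called from verify_load, line 28]
  verify_load(2, 21) -> 2  [called from main, line 37]
Log origins:
  1: logged in main at line 33
  2: logged in trim_outliers at line 2
  3: logged in trim_outliers at line 7
  4: logged in locate_pivot at line 11
  5: logged in locate_pivot at line 16
  6: logged in main at line 36
  7: logged in verify_load at line 25
  8: logged in grade_run at line 20
  9: logged in main at line 38
A correct fix: line 28: replace `grade_run(mid, mid, 2)` with `grade_run(mid, count, 2)`.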